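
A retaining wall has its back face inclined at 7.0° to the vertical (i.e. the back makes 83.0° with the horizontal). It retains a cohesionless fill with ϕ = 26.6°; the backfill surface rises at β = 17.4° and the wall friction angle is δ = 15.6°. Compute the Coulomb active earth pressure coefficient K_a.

0.540

K_a = sin²(α+φ) / [sin²α · sin(α−δ) · (1 + √{sin(φ+δ)sin(φ−β) / (sin(α−δ)sin(α+β))})²].
With α = 83.0°, φ = 26.6°, δ = 15.6°, β = 17.4°: K_a = 0.5403.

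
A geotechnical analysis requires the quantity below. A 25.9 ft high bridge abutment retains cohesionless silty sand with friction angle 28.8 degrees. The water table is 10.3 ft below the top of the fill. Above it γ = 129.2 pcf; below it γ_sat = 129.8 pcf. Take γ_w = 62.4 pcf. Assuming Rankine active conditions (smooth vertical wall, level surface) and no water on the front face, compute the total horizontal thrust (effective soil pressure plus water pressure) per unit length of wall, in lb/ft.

K_a = tan²(45° − φ/2) = 0.3498.
γ' = 129.8 − 62.4 = 67.40 pcf. Depth below WT = 15.6 ft.
σ'_h at WT = K_a γ d_w = 465.4 psf; at base = 465.4 + K_a γ' × 15.6 = 833.2 psf.
P₁ (0–10.3 ft) = ½×465.4×10.3 = 2397. P₂ (10.3–25.9 ft) = ½(465.4+833.2)×15.6 = 10130.
P_w = ½ γ_w h₂² = 0.5×62.4×15.6² = 7593. Total = 2397+10130+7593 = 20120 lb/ft.

20100 lb/ft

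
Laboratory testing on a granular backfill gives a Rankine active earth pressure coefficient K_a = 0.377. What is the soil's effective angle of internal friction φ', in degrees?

26.9°

K_a = tan²(45° − φ/2) ⇒ 45° − φ/2 = arctan(√0.377) = 31.55°.
φ = 2(45° − 31.55°) = 26.90°.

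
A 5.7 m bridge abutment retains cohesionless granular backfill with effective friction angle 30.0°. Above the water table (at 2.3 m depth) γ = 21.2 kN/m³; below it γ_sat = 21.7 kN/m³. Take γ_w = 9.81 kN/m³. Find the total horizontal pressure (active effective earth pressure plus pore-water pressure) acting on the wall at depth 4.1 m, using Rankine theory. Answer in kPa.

41.0 kPa

K_a = (1 − sin φ)/(1 + sin φ) = 0.3333.
γ' = 21.7 − 9.81 = 11.89 kN/m³.
Effective vertical stress at 4.1 m: σ'_v = 21.2×2.3 + 11.89×1.80 = 70.16 kPa.
σ'_h = K_a σ'_v = 0.3333 × 70.16 = 23.39 kPa; u = γ_w × 1.80 = 17.66 kPa.
Total σ_h = 23.39 + 17.66 = 41.05 kPa.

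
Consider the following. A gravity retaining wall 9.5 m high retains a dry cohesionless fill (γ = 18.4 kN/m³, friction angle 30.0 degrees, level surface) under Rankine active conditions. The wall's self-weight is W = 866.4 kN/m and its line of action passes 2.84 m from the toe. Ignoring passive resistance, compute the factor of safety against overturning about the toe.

2.81

K_a = tan²(45° − 30.0°/2) = 0.3333.
P_a = ½K_aγH² = 0.5×0.3333×18.4×9.5² = 276.8 kN/m, acting at H/3 = 3.167 m above the base.
Overturning moment M_o = P_a × H/3 = 276.8 × 3.167 = 876.4.
Resisting moment M_r = W × 2.84 = 866.4 × 2.84 = 2461.
FS_overturning = M_r/M_o = 2461/876.4 = 2.808.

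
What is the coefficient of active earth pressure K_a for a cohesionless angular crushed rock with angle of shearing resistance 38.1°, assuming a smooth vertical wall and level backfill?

0.237

K_a = tan²(45° − φ/2) = tan²(25.95°) = 0.2368.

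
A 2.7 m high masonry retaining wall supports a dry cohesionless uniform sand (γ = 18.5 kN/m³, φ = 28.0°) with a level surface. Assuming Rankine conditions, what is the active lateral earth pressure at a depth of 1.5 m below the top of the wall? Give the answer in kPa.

10.0 kPa

K_a = (1 − sin φ)/(1 + sin φ) = 0.3610.
σ_h = K_a γ z = 0.3610 × 18.5 × 1.5 = 10.02 kPa.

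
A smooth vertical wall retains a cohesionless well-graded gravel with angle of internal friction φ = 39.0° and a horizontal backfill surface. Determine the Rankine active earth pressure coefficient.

0.228

K_a = (1 − sin φ)/(1 + sin φ) = (1 − sin 39.0°)/(1 + sin 39.0°) = 0.2275.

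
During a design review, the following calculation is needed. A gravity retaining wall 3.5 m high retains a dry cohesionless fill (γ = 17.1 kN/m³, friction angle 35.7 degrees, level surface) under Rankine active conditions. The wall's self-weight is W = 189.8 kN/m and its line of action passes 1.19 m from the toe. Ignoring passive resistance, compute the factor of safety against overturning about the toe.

K_a = tan²(45° − 35.7°/2) = 0.2630.
P_a = ½K_aγH² = 0.5×0.2630×17.1×3.5² = 27.55 kN/m, acting at H/3 = 1.167 m above the base.
Overturning moment M_o = P_a × H/3 = 27.55 × 1.167 = 32.14.
Resisting moment M_r = W × 1.19 = 189.8 × 1.19 = 225.9.
FS_overturning = M_r/M_o = 225.9/32.14 = 7.028.

7.03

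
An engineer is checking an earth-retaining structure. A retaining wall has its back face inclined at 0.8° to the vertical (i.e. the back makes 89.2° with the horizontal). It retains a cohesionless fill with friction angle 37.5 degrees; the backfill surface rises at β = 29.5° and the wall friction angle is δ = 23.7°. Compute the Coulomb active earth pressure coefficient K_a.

K_a = sin²(α+φ) / [sin²α · sin(α−δ) · (1 + √{sin(φ+δ)sin(φ−β) / (sin(α−δ)sin(α+β))})²].
With α = 89.2°, φ = 37.5°, δ = 23.7°, β = 29.5°: K_a = 0.3652.

0.365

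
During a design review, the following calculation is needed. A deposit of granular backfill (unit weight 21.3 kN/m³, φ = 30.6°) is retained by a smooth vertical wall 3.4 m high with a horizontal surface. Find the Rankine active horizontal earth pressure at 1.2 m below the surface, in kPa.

K_a = (1 − sin φ)/(1 + sin φ) = 0.3253.
σ_h = K_a γ z = 0.3253 × 21.3 × 1.2 = 8.316 kPa.

8.32 kPa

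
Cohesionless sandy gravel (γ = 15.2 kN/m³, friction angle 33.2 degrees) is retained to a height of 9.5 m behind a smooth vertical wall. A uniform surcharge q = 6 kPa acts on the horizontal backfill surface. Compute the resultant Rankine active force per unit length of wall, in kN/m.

217 kN/m

K_a = tan²(45° − φ/2) = 0.2924.
Soil triangle: ½ K_a γ H² = 0.5×0.2924×15.2×9.5² = 200.5 kN/m.
Surcharge rectangle: K_a q H = 0.2924×6×9.5 = 16.66 kN/m.
Total = 200.5 + 16.66 = 217.2 kN/m.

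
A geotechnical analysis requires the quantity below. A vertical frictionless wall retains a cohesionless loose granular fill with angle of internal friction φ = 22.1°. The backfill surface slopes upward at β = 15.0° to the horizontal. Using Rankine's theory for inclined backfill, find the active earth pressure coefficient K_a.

K_a = cos β · (cos β − √(cos²β − cos²φ)) / (cos β + √(cos²β − cos²φ)).
cos β = 0.9659, cos φ = 0.9265, √(cos²β − cos²φ) = 0.2731.
K_a = 0.9659 × (0.9659 − 0.2731)/(0.9659 + 0.2731) = 0.5402.

0.540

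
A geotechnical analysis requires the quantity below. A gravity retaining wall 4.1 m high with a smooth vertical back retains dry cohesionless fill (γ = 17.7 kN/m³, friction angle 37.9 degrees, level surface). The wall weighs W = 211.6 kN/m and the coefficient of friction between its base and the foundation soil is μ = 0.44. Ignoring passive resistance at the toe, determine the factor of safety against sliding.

2.62

K_a = tan²(45° − 37.9°/2) = 0.2389.
P_a = ½K_aγH² = 0.5×0.2389×17.7×4.1² = 35.55 kN/m, acting at H/3 = 1.367 m above the base.
FS_sliding = μW / P_a = 0.44×211.6 / 35.55 = 2.619.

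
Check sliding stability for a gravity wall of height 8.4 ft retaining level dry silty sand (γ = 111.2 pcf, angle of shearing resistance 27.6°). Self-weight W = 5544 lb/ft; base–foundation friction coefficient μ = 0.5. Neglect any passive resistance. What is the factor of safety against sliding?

1.93

K_a = tan²(45° − 27.6°/2) = 0.3668.
P_a = ½K_aγH² = 0.5×0.3668×111.2×8.4² = 1439 lb/ft, acting at H/3 = 2.800 ft above the base.
FS_sliding = μW / P_a = 0.5×5544 / 1439 = 1.926.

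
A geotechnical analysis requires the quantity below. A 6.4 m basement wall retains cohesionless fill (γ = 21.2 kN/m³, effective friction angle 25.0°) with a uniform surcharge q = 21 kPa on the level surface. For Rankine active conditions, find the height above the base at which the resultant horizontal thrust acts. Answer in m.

2.39 m

K_a = 0.4059.
Triangular part P₁ = ½K_aγH² = 176.2 at H/3 = 2.133 m; rectangular part P₂ = K_a q H = 54.55 at H/2 = 3.200 m.
ȳ = (P₁·2.133 + P₂·3.200)/(P₁+P₂) = 2.385 m.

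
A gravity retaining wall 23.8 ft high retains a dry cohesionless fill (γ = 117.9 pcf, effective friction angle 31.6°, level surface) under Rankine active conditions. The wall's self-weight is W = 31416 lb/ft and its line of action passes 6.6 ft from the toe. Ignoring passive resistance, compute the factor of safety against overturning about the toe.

2.51

K_a = tan²(45° − 31.6°/2) = 0.3123.
P_a = ½K_aγH² = 0.5×0.3123×117.9×23.8² = 10430 lb/ft, acting at H/3 = 7.933 ft above the base.
Overturning moment M_o = P_a × H/3 = 10430 × 7.933 = 82740.
Resisting moment M_r = W × 6.6 = 31416 × 6.6 = 207300.
FS_overturning = M_r/M_o = 207300/82740 = 2.506.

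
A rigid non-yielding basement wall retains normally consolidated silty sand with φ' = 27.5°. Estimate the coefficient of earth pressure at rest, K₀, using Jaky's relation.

0.538

K₀ = 1 − sin φ' = 1 − sin 27.5° = 0.5383.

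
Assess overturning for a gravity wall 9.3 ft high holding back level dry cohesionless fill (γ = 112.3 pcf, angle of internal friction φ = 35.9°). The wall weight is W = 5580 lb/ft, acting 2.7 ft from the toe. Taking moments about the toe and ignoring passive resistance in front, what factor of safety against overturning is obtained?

3.84

K_a = tan²(45° − 35.9°/2) = 0.2607.
P_a = ½K_aγH² = 0.5×0.2607×112.3×9.3² = 1266 lb/ft, acting at H/3 = 3.100 ft above the base.
Overturning moment M_o = P_a × H/3 = 1266 × 3.100 = 3925.
Resisting moment M_r = W × 2.7 = 5580 × 2.7 = 15070.
FS_overturning = M_r/M_o = 15070/3925 = 3.838.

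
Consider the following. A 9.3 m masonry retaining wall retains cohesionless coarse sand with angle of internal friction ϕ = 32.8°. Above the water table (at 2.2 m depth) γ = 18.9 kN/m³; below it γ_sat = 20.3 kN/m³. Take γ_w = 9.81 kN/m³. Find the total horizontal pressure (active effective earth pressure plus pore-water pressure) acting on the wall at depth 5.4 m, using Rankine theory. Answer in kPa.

K_a = (1 − sin φ)/(1 + sin φ) = 0.2973.
γ' = 20.3 − 9.81 = 10.49 kN/m³.
Effective vertical stress at 5.4 m: σ'_v = 18.9×2.2 + 10.49×3.20 = 75.15 kPa.
σ'_h = K_a σ'_v = 0.2973 × 75.15 = 22.34 kPa; u = γ_w × 3.20 = 31.39 kPa.
Total σ_h = 22.34 + 31.39 = 53.73 kPa.

53.7 kPa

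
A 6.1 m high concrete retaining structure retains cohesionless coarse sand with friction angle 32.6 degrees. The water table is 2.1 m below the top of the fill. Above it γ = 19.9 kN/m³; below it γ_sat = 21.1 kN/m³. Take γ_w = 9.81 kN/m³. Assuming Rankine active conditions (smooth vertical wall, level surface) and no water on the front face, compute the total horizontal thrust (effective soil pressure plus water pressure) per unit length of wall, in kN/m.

169 kN/m

K_a = tan²(45° − φ/2) = 0.2997.
γ' = 21.1 − 9.81 = 11.29 kN/m³. Depth below WT = 4.0 m.
σ'_h at WT = K_a γ d_w = 12.53 kPa; at base = 12.53 + K_a γ' × 4.0 = 26.06 kPa.
P₁ (0–2.1 m) = ½×12.53×2.1 = 13.15. P₂ (2.1–6.1 m) = ½(12.53+26.06)×4.0 = 77.18.
P_w = ½ γ_w h₂² = 0.5×9.81×4.0² = 78.48. Total = 13.15+77.18+78.48 = 168.8 kN/m.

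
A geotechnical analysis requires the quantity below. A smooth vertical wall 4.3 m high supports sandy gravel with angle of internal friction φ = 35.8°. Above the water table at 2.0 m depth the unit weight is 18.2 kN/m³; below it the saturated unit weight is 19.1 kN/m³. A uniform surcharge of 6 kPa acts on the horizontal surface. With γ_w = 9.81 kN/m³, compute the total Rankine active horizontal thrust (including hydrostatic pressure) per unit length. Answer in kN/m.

70.6 kN/m

K_a = tan²(45° − φ/2) = 0.2619.
γ' = 19.1 − 9.81 = 9.290 kN/m³. h₂ = H − d_w = 2.3 m.
σ'_h: at surface K_a·q = 1.571; at WT K_a(q+γd_w) = 11.10; at base K_a(q+γd_w+γ'h₂) = 16.70 kPa.
P₁ = ½(1.571+11.10)×2.0 = 12.67; P₂ = ½(11.10+16.70)×2.3 = 31.97; P_w = ½γ_w h₂² = 25.95.
Total = 12.67+31.97+25.95 = 70.59 kN/m.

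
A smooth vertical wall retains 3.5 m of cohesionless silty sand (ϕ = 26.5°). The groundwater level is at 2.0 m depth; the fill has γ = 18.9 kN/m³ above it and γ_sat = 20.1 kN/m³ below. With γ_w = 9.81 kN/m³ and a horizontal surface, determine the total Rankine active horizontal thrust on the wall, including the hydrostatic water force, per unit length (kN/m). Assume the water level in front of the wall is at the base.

51.7 kN/m

K_a = tan²(45° − φ/2) = 0.3829.
γ' = 20.1 − 9.81 = 10.29 kN/m³. Depth below WT = 1.5 m.
σ'_h at WT = K_a γ d_w = 14.48 kPa; at base = 14.48 + K_a γ' × 1.5 = 20.39 kPa.
P₁ (0–2.0 m) = ½×14.48×2.0 = 14.48. P₂ (2.0–3.5 m) = ½(14.48+20.39)×1.5 = 26.15.
P_w = ½ γ_w h₂² = 0.5×9.81×1.5² = 11.04. Total = 14.48+26.15+11.04 = 51.66 kN/m.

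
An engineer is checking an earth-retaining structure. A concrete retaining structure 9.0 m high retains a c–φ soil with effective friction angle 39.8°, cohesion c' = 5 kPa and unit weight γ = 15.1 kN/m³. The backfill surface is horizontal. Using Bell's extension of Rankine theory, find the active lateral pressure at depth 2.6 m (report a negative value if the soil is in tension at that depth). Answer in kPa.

3.93 kPa

K_a = (1 − sin φ)/(1 + sin φ) = 0.2194.
σ_a = K_a γ z − 2c√K_a = 0.2194×15.1×2.6 − 2×5×0.4684 = 3.931 kPa.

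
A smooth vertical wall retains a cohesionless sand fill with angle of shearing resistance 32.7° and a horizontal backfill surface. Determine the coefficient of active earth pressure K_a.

K_a = tan²(45° − φ/2) = tan²(28.65°) = 0.2985.

0.298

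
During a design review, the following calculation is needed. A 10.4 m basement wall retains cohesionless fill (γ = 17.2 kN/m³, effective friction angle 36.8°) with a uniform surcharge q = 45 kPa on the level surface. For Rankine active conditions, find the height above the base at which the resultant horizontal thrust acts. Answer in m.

4.05 m

K_a = 0.2508.
Triangular part P₁ = ½K_aγH² = 233.3 at H/3 = 3.467 m; rectangular part P₂ = K_a q H = 117.4 at H/2 = 5.200 m.
ȳ = (P₁·3.467 + P₂·5.200)/(P₁+P₂) = 4.047 m.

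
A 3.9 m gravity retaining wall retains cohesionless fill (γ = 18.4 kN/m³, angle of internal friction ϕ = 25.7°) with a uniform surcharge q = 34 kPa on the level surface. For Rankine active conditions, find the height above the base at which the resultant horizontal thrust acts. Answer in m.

1.62 m

K_a = 0.3950.
Triangular part P₁ = ½K_aγH² = 55.28 at H/3 = 1.300 m; rectangular part P₂ = K_a q H = 52.38 at H/2 = 1.950 m.
ȳ = (P₁·1.300 + P₂·1.950)/(P₁+P₂) = 1.616 m.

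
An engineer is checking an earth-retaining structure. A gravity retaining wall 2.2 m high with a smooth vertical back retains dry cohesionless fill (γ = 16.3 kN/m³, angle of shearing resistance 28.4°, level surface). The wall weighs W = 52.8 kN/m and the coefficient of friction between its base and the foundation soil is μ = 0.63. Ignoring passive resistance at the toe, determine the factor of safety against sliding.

K_a = tan²(45° − 28.4°/2) = 0.3554.
P_a = ½K_aγH² = 0.5×0.3554×16.3×2.2² = 14.02 kN/m, acting at H/3 = 0.7333 m above the base.
FS_sliding = μW / P_a = 0.63×52.8 / 14.02 = 2.373.

2.37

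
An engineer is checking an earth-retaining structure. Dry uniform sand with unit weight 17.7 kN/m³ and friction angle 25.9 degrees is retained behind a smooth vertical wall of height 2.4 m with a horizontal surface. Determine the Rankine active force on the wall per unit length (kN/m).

K_a = tan²(45° − φ/2) = 0.3920.
P_a = ½ K_a γ H² = 0.5 × 0.3920 × 17.7 × 2.4² = 19.98 kN/m.

20.0 kN/m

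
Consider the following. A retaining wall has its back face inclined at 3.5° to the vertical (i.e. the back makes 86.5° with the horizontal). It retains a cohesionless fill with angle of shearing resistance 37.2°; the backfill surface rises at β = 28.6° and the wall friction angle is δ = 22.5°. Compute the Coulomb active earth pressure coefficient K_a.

0.395

K_a = sin²(α+φ) / [sin²α · sin(α−δ) · (1 + √{sin(φ+δ)sin(φ−β) / (sin(α−δ)sin(α+β))})²].
With α = 86.5°, φ = 37.2°, δ = 22.5°, β = 28.6°: K_a = 0.3953.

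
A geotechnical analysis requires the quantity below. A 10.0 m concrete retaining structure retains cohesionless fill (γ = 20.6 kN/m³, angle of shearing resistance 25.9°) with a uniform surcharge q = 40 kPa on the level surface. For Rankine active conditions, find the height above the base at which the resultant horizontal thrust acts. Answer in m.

3.80 m

K_a = 0.3920.
Triangular part P₁ = ½K_aγH² = 403.7 at H/3 = 3.333 m; rectangular part P₂ = K_a q H = 156.8 at H/2 = 5.000 m.
ȳ = (P₁·3.333 + P₂·5.000)/(P₁+P₂) = 3.800 m.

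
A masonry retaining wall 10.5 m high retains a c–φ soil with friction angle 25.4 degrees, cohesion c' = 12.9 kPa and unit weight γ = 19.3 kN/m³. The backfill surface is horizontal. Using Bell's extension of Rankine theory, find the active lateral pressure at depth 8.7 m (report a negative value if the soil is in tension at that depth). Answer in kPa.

50.8 kPa

K_a = (1 − sin φ)/(1 + sin φ) = 0.3996.
σ_a = K_a γ z − 2c√K_a = 0.3996×19.3×8.7 − 2×12.9×0.6322 = 50.79 kPa.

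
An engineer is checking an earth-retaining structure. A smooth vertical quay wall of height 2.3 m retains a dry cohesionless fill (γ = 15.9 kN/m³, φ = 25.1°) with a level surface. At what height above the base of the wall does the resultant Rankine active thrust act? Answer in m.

0.767 m

K_a = 0.4043.
The pressure distribution is triangular, so the resultant acts at H/3 above the base = 2.3/3 = 0.7667 m.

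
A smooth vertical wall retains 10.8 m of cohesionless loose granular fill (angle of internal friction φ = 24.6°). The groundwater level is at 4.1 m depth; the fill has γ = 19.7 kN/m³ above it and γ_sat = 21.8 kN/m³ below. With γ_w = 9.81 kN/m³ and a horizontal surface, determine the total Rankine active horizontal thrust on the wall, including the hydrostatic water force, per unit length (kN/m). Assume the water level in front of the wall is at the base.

K_a = tan²(45° − φ/2) = 0.4121.
γ' = 21.8 − 9.81 = 11.99 kN/m³. Depth below WT = 6.7 m.
σ'_h at WT = K_a γ d_w = 33.29 kPa; at base = 33.29 + K_a γ' × 6.7 = 66.40 kPa.
P₁ (0–4.1 m) = ½×33.29×4.1 = 68.24. P₂ (4.1–10.8 m) = ½(33.29+66.40)×6.7 = 334.0.
P_w = ½ γ_w h₂² = 0.5×9.81×6.7² = 220.2. Total = 68.24+334.0+220.2 = 622.4 kN/m.

622 kN/m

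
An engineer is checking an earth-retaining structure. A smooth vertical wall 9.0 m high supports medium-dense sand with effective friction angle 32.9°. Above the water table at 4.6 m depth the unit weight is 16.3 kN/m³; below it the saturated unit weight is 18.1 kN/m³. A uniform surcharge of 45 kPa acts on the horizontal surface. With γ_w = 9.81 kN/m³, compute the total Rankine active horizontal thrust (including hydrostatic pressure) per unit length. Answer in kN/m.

K_a = tan²(45° − φ/2) = 0.2960.
γ' = 18.1 − 9.81 = 8.290 kN/m³. h₂ = H − d_w = 4.4 m.
σ'_h: at surface K_a·q = 13.32; at WT K_a(q+γd_w) = 35.52; at base K_a(q+γd_w+γ'h₂) = 46.32 kPa.
P₁ = ½(13.32+35.52)×4.6 = 112.3; P₂ = ½(35.52+46.32)×4.4 = 180.0; P_w = ½γ_w h₂² = 94.96.
Total = 112.3+180.0+94.96 = 387.3 kN/m.

387 kN/m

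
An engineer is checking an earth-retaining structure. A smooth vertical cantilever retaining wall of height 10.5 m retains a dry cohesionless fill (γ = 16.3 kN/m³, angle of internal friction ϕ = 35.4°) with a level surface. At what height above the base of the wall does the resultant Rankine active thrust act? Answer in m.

3.50 m

K_a = 0.2664.
The pressure distribution is triangular, so the resultant acts at H/3 above the base = 10.5/3 = 3.500 m.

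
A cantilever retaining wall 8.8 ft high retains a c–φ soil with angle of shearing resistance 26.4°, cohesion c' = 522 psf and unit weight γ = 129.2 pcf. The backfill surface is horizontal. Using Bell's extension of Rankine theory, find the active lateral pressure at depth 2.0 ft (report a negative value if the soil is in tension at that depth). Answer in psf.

K_a = (1 − sin φ)/(1 + sin φ) = 0.3844.
σ_a = K_a γ z − 2c√K_a = 0.3844×129.2×2.0 − 2×522×0.6200 = -548.0 psf.

-548 psf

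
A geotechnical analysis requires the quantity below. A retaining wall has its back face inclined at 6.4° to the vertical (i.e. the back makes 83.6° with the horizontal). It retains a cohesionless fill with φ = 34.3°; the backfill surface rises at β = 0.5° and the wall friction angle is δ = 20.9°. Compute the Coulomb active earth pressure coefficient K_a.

0.301

K_a = sin²(α+φ) / [sin²α · sin(α−δ) · (1 + √{sin(φ+δ)sin(φ−β) / (sin(α−δ)sin(α+β))})²].
With α = 83.6°, φ = 34.3°, δ = 20.9°, β = 0.5°: K_a = 0.3012.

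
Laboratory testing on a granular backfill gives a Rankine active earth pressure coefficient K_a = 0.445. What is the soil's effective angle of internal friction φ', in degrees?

22.6°

K_a = tan²(45° − φ/2) ⇒ 45° − φ/2 = arctan(√0.445) = 33.71°.
φ = 2(45° − 33.71°) = 22.59°.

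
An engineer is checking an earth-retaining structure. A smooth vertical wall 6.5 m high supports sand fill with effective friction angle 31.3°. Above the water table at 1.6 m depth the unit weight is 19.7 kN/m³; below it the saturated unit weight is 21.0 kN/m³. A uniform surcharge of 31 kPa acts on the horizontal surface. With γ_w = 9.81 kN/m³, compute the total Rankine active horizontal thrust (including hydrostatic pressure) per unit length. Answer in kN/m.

K_a = tan²(45° − φ/2) = 0.3162.
γ' = 21.0 − 9.81 = 11.19 kN/m³. h₂ = H − d_w = 4.9 m.
σ'_h: at surface K_a·q = 9.802; at WT K_a(q+γd_w) = 19.77; at base K_a(q+γd_w+γ'h₂) = 37.11 kPa.
P₁ = ½(9.802+19.77)×1.6 = 23.66; P₂ = ½(19.77+37.11)×4.9 = 139.3; P_w = ½γ_w h₂² = 117.8.
Total = 23.66+139.3+117.8 = 280.8 kN/m.

281 kN/m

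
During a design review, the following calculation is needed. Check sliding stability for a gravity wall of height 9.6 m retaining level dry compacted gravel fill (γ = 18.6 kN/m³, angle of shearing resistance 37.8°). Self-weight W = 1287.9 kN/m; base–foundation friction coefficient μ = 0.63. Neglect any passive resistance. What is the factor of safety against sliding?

3.94

K_a = tan²(45° − 37.8°/2) = 0.2400.
P_a = ½K_aγH² = 0.5×0.2400×18.6×9.6² = 205.7 kN/m, acting at H/3 = 3.200 m above the base.
FS_sliding = μW / P_a = 0.63×1287.9 / 205.7 = 3.944.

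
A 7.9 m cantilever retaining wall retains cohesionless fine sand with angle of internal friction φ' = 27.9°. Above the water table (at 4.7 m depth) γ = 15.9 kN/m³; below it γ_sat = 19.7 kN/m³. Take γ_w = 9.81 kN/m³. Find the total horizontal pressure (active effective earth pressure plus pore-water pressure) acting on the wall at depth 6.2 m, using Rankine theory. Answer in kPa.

K_a = (1 − sin φ)/(1 + sin φ) = 0.3625.
γ' = 19.7 − 9.81 = 9.890 kN/m³.
Effective vertical stress at 6.2 m: σ'_v = 15.9×4.7 + 9.890×1.50 = 89.56 kPa.
σ'_h = K_a σ'_v = 0.3625 × 89.56 = 32.46 kPa; u = γ_w × 1.50 = 14.71 kPa.
Total σ_h = 32.46 + 14.71 = 47.18 kPa.

47.2 kPa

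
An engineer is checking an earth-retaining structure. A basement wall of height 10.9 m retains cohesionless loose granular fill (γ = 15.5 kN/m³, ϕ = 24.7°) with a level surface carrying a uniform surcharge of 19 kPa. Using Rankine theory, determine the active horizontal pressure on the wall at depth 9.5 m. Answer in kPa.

68.3 kPa

K_a = (1 − sin φ)/(1 + sin φ) = 0.4106.
σ_v = γz + q = 15.5 × 9.5 + 19 = 166.2 kPa.
σ_h = K_a σ_v = 0.4106 × 166.2 = 68.26 kPa.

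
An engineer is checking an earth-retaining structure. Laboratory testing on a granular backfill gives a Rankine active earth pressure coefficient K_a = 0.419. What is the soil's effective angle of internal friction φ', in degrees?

24.2°

K_a = tan²(45° − φ/2) ⇒ 45° − φ/2 = arctan(√0.419) = 32.92°.
φ = 2(45° − 32.92°) = 24.17°.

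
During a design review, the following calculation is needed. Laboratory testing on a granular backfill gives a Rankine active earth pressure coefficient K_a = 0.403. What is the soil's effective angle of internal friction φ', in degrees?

25.2°

K_a = tan²(45° − φ/2) ⇒ 45° − φ/2 = arctan(√0.403) = 32.41°.
φ = 2(45° − 32.41°) = 25.18°.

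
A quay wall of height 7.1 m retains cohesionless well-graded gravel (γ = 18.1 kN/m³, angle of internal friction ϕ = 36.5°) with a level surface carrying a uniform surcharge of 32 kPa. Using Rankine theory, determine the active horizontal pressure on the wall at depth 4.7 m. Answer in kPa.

29.7 kPa

K_a = (1 − sin φ)/(1 + sin φ) = 0.2541.
σ_v = γz + q = 18.1 × 4.7 + 32 = 117.1 kPa.
σ_h = K_a σ_v = 0.2541 × 117.1 = 29.74 kPa.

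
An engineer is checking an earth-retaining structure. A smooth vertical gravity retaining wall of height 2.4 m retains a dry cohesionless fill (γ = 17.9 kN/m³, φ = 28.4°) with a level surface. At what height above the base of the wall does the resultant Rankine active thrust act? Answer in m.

K_a = 0.3554.
The pressure distribution is triangular, so the resultant acts at H/3 above the base = 2.4/3 = 0.8000 m.

0.800 m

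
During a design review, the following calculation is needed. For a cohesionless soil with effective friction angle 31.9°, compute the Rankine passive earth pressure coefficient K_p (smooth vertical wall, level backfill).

K_p = (1 + sin φ)/(1 − sin φ) = tan²(45° + 31.9°/2) = 3.241.

3.24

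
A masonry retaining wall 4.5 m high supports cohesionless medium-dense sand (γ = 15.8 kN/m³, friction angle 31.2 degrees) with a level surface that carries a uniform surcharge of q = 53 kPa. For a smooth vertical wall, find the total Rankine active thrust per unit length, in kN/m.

127 kN/m

K_a = tan²(45° − φ/2) = 0.3175.
Soil triangle: ½ K_a γ H² = 0.5×0.3175×15.8×4.5² = 50.79 kN/m.
Surcharge rectangle: K_a q H = 0.3175×53×4.5 = 75.72 kN/m.
Total = 50.79 + 75.72 = 126.5 kN/m.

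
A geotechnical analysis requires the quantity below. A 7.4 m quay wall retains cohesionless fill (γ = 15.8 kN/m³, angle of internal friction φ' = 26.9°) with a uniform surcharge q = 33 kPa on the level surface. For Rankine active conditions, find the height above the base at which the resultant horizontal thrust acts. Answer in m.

2.91 m

K_a = 0.3770.
Triangular part P₁ = ½K_aγH² = 163.1 at H/3 = 2.467 m; rectangular part P₂ = K_a q H = 92.06 at H/2 = 3.700 m.
ȳ = (P₁·2.467 + P₂·3.700)/(P₁+P₂) = 2.912 m.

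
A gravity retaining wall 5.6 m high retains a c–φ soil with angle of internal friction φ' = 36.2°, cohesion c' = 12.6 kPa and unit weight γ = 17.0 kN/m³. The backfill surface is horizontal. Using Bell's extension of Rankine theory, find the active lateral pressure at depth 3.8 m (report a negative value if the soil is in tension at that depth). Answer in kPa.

3.84 kPa

K_a = (1 − sin φ)/(1 + sin φ) = 0.2574.
σ_a = K_a γ z − 2c√K_a = 0.2574×17.0×3.8 − 2×12.6×0.5073 = 3.842 kPa.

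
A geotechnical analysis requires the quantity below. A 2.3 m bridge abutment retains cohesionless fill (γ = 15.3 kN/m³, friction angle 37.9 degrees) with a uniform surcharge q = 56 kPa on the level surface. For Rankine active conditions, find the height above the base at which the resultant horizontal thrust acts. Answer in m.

1.06 m

K_a = 0.2389.
Triangular part P₁ = ½K_aγH² = 9.669 at H/3 = 0.7667 m; rectangular part P₂ = K_a q H = 30.78 at H/2 = 1.150 m.
ȳ = (P₁·0.7667 + P₂·1.150)/(P₁+P₂) = 1.058 m.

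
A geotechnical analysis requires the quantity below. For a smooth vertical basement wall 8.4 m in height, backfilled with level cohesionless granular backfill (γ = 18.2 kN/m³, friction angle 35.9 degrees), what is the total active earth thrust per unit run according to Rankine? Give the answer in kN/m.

K_a = tan²(45° − φ/2) = 0.2607.
P_a = ½ K_a γ H² = 0.5 × 0.2607 × 18.2 × 8.4² = 167.4 kN/m.

167 kN/m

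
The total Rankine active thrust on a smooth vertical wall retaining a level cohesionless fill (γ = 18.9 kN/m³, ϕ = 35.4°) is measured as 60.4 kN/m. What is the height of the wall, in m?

4.90 m

K_a = 0.2664. P_a = ½ K_a γ H² ⇒ H = √(2P_a/(K_a γ)).
H = √(2×60.4/(0.2664×18.9)) = 4.898 m.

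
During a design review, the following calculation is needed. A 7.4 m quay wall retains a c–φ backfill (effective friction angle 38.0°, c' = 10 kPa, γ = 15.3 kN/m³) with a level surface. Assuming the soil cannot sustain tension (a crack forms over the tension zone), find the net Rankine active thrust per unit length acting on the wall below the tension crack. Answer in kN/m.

K_a = 0.2379; √K_a = 0.4877.
Tension-crack depth z_c = 2c/(γ√K_a) = 2×10/(15.3×0.4877) = 2.680 m.
σ_a at base = K_a γ H − 2c√K_a = 0.2379×15.3×7.4 − 2×10×0.4877 = 17.18 kPa.
P_a = ½ × 17.18 × (H − z_c) = 0.5×17.18×4.720 = 40.54 kN/m.

40.5 kN/m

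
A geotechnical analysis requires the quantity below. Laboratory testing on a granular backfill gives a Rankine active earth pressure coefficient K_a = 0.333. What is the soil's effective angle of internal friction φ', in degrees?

K_a = tan²(45° − φ/2) ⇒ 45° − φ/2 = arctan(√0.333) = 29.99°.
φ = 2(45° − 29.99°) = 30.02°.

30.0°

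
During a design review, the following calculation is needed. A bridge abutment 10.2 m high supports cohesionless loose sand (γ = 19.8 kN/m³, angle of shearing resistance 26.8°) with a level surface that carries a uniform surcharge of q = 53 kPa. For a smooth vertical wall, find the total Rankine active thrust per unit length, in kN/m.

K_a = tan²(45° − φ/2) = 0.3785.
Soil triangle: ½ K_a γ H² = 0.5×0.3785×19.8×10.2² = 389.8 kN/m.
Surcharge rectangle: K_a q H = 0.3785×53×10.2 = 204.6 kN/m.
Total = 389.8 + 204.6 = 594.4 kN/m.

594 kN/m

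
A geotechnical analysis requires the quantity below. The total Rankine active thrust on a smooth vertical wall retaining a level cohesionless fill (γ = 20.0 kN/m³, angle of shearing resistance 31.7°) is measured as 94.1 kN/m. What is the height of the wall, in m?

K_a = 0.3111. P_a = ½ K_a γ H² ⇒ H = √(2P_a/(K_a γ)).
H = √(2×94.1/(0.3111×20.0)) = 5.500 m.

5.50 m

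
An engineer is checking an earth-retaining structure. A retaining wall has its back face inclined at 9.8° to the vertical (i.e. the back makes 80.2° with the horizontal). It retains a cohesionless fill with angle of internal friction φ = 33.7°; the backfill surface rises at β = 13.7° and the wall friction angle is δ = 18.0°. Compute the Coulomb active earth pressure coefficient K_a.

0.404

K_a = sin²(α+φ) / [sin²α · sin(α−δ) · (1 + √{sin(φ+δ)sin(φ−β) / (sin(α−δ)sin(α+β))})²].
With α = 80.2°, φ = 33.7°, δ = 18.0°, β = 13.7°: K_a = 0.4043.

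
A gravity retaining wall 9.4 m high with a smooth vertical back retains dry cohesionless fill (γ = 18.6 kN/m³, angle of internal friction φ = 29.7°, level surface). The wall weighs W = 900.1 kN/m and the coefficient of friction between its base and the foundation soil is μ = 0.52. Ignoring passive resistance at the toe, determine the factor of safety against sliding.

K_a = tan²(45° − 29.7°/2) = 0.3374.
P_a = ½K_aγH² = 0.5×0.3374×18.6×9.4² = 277.2 kN/m, acting at H/3 = 3.133 m above the base.
FS_sliding = μW / P_a = 0.52×900.1 / 277.2 = 1.688.

1.69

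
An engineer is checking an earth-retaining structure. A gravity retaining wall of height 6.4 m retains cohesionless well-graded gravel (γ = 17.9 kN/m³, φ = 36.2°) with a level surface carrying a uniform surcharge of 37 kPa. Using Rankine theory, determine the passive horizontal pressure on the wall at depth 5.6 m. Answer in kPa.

K_p = (1 + sin φ)/(1 − sin φ) = 3.885.
σ_v = γz + q = 17.9 × 5.6 + 37 = 137.2 kPa.
σ_h = K_p σ_v = 3.885 × 137.2 = 533.2 kPa.

533 kPa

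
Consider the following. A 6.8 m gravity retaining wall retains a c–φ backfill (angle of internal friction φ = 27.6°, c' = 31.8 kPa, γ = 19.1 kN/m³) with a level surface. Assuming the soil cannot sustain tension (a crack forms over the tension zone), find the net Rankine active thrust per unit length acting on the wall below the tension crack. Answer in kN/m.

5.94 kN/m

K_a = 0.3668; √K_a = 0.6056.
Tension-crack depth z_c = 2c/(γ√K_a) = 2×31.8/(19.1×0.6056) = 5.498 m.
σ_a at base = K_a γ H − 2c√K_a = 0.3668×19.1×6.8 − 2×31.8×0.6056 = 9.120 kPa.
P_a = ½ × 9.120 × (H − z_c) = 0.5×9.120×1.302 = 5.936 kN/m.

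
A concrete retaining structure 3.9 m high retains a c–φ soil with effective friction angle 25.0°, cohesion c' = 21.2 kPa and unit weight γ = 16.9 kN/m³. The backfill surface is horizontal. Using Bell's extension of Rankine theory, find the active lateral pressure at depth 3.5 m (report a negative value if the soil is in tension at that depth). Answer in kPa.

-3.01 kPa

K_a = (1 − sin φ)/(1 + sin φ) = 0.4059.
σ_a = K_a γ z − 2c√K_a = 0.4059×16.9×3.5 − 2×21.2×0.6371 = -3.005 kPa.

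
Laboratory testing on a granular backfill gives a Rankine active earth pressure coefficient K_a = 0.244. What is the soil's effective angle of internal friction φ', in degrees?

37.4°

K_a = tan²(45° − φ/2) ⇒ 45° − φ/2 = arctan(√0.244) = 26.29°.
φ = 2(45° − 26.29°) = 37.42°.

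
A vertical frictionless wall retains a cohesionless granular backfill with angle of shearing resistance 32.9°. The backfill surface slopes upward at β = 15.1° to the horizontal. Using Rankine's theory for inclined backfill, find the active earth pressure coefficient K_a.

0.327

K_a = cos β · (cos β − √(cos²β − cos²φ)) / (cos β + √(cos²β − cos²φ)).
cos β = 0.9655, cos φ = 0.8396, √(cos²β − cos²φ) = 0.4766.
K_a = 0.9655 × (0.9655 − 0.4766)/(0.9655 + 0.4766) = 0.3273.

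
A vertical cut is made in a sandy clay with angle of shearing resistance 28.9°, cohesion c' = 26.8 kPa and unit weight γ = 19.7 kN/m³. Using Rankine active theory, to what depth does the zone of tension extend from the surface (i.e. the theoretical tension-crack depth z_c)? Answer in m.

K_a = tan²(45° − 28.9°/2) = 0.3484; √K_a = 0.5902.
The active pressure is zero where K_a γ z = 2c√K_a, so z_c = 2c/(γ√K_a) = 2×26.8/(19.7×0.5902) = 4.610 m.

4.61 m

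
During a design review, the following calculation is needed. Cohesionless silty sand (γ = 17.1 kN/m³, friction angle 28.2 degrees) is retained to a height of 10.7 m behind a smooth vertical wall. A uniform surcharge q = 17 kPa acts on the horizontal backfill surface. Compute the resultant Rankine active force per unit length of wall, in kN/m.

K_a = tan²(45° − φ/2) = 0.3582.
Soil triangle: ½ K_a γ H² = 0.5×0.3582×17.1×10.7² = 350.6 kN/m.
Surcharge rectangle: K_a q H = 0.3582×17×10.7 = 65.15 kN/m.
Total = 350.6 + 65.15 = 415.8 kN/m.

416 kN/m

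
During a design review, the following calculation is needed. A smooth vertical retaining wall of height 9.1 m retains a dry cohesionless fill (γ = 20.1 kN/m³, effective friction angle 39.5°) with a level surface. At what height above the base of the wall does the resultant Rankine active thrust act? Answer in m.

K_a = 0.2224.
The pressure distribution is triangular, so the resultant acts at H/3 above the base = 9.1/3 = 3.033 m.

3.03 m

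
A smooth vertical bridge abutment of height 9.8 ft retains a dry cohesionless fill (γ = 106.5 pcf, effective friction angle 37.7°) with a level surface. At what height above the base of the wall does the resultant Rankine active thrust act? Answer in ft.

K_a = 0.2411.
The pressure distribution is triangular, so the resultant acts at H/3 above the base = 9.8/3 = 3.267 ft.

3.27 ft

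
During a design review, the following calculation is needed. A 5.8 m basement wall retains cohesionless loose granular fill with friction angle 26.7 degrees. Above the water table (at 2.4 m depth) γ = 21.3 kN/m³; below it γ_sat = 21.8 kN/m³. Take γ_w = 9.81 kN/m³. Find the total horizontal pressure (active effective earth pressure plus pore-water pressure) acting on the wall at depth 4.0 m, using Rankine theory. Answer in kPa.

42.4 kPa

K_a = (1 − sin φ)/(1 + sin φ) = 0.3800.
γ' = 21.8 − 9.81 = 11.99 kN/m³.
Effective vertical stress at 4.0 m: σ'_v = 21.3×2.4 + 11.99×1.60 = 70.30 kPa.
σ'_h = K_a σ'_v = 0.3800 × 70.30 = 26.71 kPa; u = γ_w × 1.60 = 15.70 kPa.
Total σ_h = 26.71 + 15.70 = 42.41 kPa.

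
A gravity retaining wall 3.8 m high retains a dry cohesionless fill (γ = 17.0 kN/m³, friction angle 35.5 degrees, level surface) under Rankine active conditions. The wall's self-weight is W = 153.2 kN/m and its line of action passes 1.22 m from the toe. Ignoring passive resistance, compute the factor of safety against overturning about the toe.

4.53

K_a = tan²(45° − 35.5°/2) = 0.2653.
P_a = ½K_aγH² = 0.5×0.2653×17.0×3.8² = 32.56 kN/m, acting at H/3 = 1.267 m above the base.
Overturning moment M_o = P_a × H/3 = 32.56 × 1.267 = 41.24.
Resisting moment M_r = W × 1.22 = 153.2 × 1.22 = 186.9.
FS_overturning = M_r/M_o = 186.9/41.24 = 4.532.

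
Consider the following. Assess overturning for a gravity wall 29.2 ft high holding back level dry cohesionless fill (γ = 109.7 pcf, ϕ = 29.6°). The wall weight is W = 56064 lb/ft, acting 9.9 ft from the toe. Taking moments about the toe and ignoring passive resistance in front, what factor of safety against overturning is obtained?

3.60

K_a = tan²(45° − 29.6°/2) = 0.3387.
P_a = ½K_aγH² = 0.5×0.3387×109.7×29.2² = 15840 lb/ft, acting at H/3 = 9.733 ft above the base.
Overturning moment M_o = P_a × H/3 = 15840 × 9.733 = 154200.
Resisting moment M_r = W × 9.9 = 56064 × 9.9 = 555000.
FS_overturning = M_r/M_o = 555000/154200 = 3.600.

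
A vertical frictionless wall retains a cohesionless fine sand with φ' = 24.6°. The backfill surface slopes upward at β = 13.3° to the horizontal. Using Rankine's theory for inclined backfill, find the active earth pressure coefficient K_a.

0.462

K_a = cos β · (cos β − √(cos²β − cos²φ)) / (cos β + √(cos²β − cos²φ)).
cos β = 0.9732, cos φ = 0.9092, √(cos²β − cos²φ) = 0.3469.
K_a = 0.9732 × (0.9732 − 0.3469)/(0.9732 + 0.3469) = 0.4617.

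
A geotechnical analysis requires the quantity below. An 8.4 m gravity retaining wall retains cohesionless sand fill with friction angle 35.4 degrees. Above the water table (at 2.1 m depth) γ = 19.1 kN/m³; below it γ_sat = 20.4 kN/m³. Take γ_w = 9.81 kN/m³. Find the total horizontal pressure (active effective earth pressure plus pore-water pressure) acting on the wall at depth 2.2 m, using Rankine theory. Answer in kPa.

11.9 kPa

K_a = (1 − sin φ)/(1 + sin φ) = 0.2664.
γ' = 20.4 − 9.81 = 10.59 kN/m³.
Effective vertical stress at 2.2 m: σ'_v = 19.1×2.1 + 10.59×0.100 = 41.17 kPa.
σ'_h = K_a σ'_v = 0.2664 × 41.17 = 10.97 kPa; u = γ_w × 0.100 = 0.9810 kPa.
Total σ_h = 10.97 + 0.9810 = 11.95 kPa.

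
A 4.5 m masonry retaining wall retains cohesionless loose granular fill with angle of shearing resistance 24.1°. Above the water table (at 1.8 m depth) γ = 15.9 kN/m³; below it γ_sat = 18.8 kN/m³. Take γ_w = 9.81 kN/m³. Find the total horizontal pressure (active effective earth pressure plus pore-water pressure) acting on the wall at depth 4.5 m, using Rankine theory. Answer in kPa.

K_a = (1 − sin φ)/(1 + sin φ) = 0.4201.
γ' = 18.8 − 9.81 = 8.990 kN/m³.
Effective vertical stress at 4.5 m: σ'_v = 15.9×1.8 + 8.990×2.70 = 52.89 kPa.
σ'_h = K_a σ'_v = 0.4201 × 52.89 = 22.22 kPa; u = γ_w × 2.70 = 26.49 kPa.
Total σ_h = 22.22 + 26.49 = 48.71 kPa.

48.7 kPa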